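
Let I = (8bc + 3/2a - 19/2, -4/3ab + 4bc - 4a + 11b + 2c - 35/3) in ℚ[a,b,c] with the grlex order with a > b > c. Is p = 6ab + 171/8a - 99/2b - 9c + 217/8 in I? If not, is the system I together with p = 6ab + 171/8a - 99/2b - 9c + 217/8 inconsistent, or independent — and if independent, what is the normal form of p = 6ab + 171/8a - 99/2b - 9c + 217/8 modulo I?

First compute the reduced Gröbner basis of I by Buchberger's algorithm.
f_1 = 8bc + 3/2a - 19/2, LT = bc.
f_2 = -4/3ab + 4bc - 4a + 11b + 2c - 35/3, LT = ab.

S(f_1,f_2): lcm = abc. S = 3bc² + 3/16a² - 3ac + 33/4bc + 3/2c² - 19/16a - 35/4c.
  reduce S modulo (f_1, f_2):
  remainder 3/16a² - 57/16ac + 3/2c² - 175/64a - 83/16c + 627/64 ≠ 0; add h_3 = 3/16a² - 57/16ac + 3/2c² - 175/64a - 83/16c + 627/64 to the basis.

The other S-polynomials (S(f_1,h_3), S(f_2,h_3)) all reduce to 0 modulo the current basis, so we have a Gröbner basis.
Inter-reduce: drop elements whose leading term is divisible by another's, tail-reduce, and make monic.
Reduced Gröbner basis: {a² - 19ac + 8c² - 175/12a - 83/3c + 209/4, ab + 57/16a - 33/4b - 3/2c + 83/16, bc + 3/16a - 19/16}.
Label its elements g_1 = a² - 19ac + 8c² - 175/12a - 83/3c + 209/4, g_2 = ab + 57/16a - 33/4b - 3/2c + 83/16, g_3 = bc + 3/16a - 19/16.

Reduce p = 6ab + 171/8a - 99/2b - 9c + 217/8 modulo G:
  leading term ab: subtract (6)·g_2 from 6ab + 171/8a - 99/2b - 9c + 217/8 → -4
  leading term 1: no divisor's leading term divides it; move -4 to the remainder.
  normal form = -4.
The normal form is nonzero, so p ∉ I. Since p minus its normal form lies in I, I + (p) = I + (r) where r = -4; decide whether this ideal is the whole ring.
Here r = -4 is a nonzero constant, hence a unit: 1 ∈ I + (p), the Gröbner basis of I + (p) is {1}, and the enlarged system has no common solution — adjoining p is inconsistent.

Adjoining 6ab + 171/8a - 99/2b - 9c + 217/8 makes the ideal the whole ring: the system is inconsistent.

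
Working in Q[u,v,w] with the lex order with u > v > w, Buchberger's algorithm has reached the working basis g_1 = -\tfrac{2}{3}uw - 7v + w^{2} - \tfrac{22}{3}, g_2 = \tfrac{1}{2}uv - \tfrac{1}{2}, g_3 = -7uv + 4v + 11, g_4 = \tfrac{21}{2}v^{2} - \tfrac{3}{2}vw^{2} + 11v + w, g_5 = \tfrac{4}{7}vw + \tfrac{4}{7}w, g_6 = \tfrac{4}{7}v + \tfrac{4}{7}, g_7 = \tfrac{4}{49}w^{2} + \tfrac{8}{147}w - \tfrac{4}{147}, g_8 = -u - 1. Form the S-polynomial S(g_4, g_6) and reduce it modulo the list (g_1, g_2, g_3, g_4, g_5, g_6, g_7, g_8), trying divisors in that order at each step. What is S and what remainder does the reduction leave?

S(g_4, g_6) = -\tfrac{1}{7}vw^{2} + \tfrac{1}{21}v + \tfrac{2}{21}w; remainder on division = 0.

lcm(LM(g_4), LM(g_6)) = v^{2}.
S = (lcm/LT(g_4))·g_4 − (lcm/LT(g_6))·g_6 = -\tfrac{1}{7}vw^{2} + \tfrac{1}{21}v + \tfrac{2}{21}w.
Reduce S modulo (g_1, g_2, g_3, g_4, g_5, g_6, g_7, g_8) in that order:
  leading term vw^{2}: subtract (-\tfrac{1}{4}w)·g_5 from -\tfrac{1}{7}vw^{2} + \tfrac{1}{21}v + \tfrac{2}{21}w → \tfrac{1}{21}v + \tfrac{1}{7}w^{2} + \tfrac{2}{21}w
  leading term v: subtract (\tfrac{1}{12})·g_6 from \tfrac{1}{21}v + \tfrac{1}{7}w^{2} + \tfrac{2}{21}w → \tfrac{1}{7}w^{2} + \tfrac{2}{21}w - \tfrac{1}{21}
  leading term w^{2}: subtract (\tfrac{7}{4})·g_7 from \tfrac{1}{7}w^{2} + \tfrac{2}{21}w - \tfrac{1}{21} → 0
The remainder is 0, so this S-polynomial contributes no new basis element.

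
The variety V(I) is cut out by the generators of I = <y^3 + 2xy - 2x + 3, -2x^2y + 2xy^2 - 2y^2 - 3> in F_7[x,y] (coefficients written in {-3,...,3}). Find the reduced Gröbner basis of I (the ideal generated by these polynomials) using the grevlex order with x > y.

G = {x^3 - xy^2 + 2x^2 - xy - 2x + 2y - 2, x^2y - xy^2 + y^2 - 2, y^3 + 2xy - 2x + 3}

Buchberger's algorithm terminates because the ascending chain of leading-term ideals stabilizes.

f_1 = y^3 + 2xy - 2x + 3, LT = y^3.
f_2 = -2x^2y + 2xy^2 - 2y^2 - 3, LT = x^2y.

S(f_1,f_2): lcm = x^2y^3. S = xy^4 + 2x^3y - y^4 - 2x^3 + 3x^2 + 2y^2.
  reduce S modulo (f_1, f_2):
  remainder -2x^3 + 2xy^2 + 3x^2 + 2xy - 3x + 3y - 3 ≠ 0; add g_3 = -2x^3 + 2xy^2 + 3x^2 + 2xy - 3x + 3y - 3 to the basis.

The other S-polynomials (S(f_1,g_3), S(f_2,g_3)) all reduce to 0 modulo the current basis, so we have a Gröbner basis.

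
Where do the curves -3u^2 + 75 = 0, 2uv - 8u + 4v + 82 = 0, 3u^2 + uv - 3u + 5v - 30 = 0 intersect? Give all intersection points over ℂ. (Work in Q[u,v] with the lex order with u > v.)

Compute a lex Gröbner basis by Buchberger's algorithm.
f_1 = -3u^2 + 75, LT = u^2.
f_2 = 2uv - 8u + 4v + 82, LT = uv.
f_3 = 3u^2 + uv - 3u + 5v - 30, LT = u^2.

S(f_1,f_2): lcm = u^2v. S = 4u^2 - 2uv - 41u - 25v.
  leading term u^2: subtract (-4/3)·f_1 from 4u^2 - 2uv - 41u - 25v → -2uv - 41u - 25v + 100
  leading term uv: subtract (-1)·f_2 from -2uv - 41u - 25v + 100 → -49u - 21v + 182
  leading term u: no divisor's leading term divides it; move -49u to the remainder.
  leading term v: no divisor's leading term divides it; move -21v to the remainder.
  leading term 1: no divisor's leading term divides it; move 182 to the remainder.
  remainder -49u - 21v + 182 ≠ 0; add h_4 = -49u - 21v + 182 to the basis.

S(f_1,f_3): lcm = u^2. S = -1/3uv + u - 5/3v - 15.
  leading term uv: subtract (-1/6)·f_2 from -1/3uv + u - 5/3v - 15 → -1/3u - v - 4/3
  leading term u: subtract (1/147)·h_4 from -1/3u - v - 4/3 → -6/7v - 18/7
  leading term v: no divisor's leading term divides it; move -6/7v to the remainder.
  leading term 1: no divisor's leading term divides it; move -18/7 to the remainder.
  remainder -6/7v - 18/7 ≠ 0; add h_5 = -6/7v - 18/7 to the basis.

The other S-polynomials (S(f_2,f_3), S(f_1,h_4), S(f_2,h_4), S(f_3,h_4), S(f_1,h_5), S(f_2,h_5), S(f_3,h_5), S(h_4,h_5)) all reduce to 0 modulo the current basis, so we have a Gröbner basis.
Inter-reduce: drop elements whose leading term is divisible by another's, tail-reduce, and make monic.
Reduced Gröbner basis: {u - 5, v + 3}.

The lex basis is triangular: the last element involves only v. Solving v + 3 = 0 gives v ∈ {-3}; substituting each value into the earlier elements determines the remaining variables.
  v = -3: the earlier basis element becomes u - 5 = 0, giving u = 5 — point (5, -3).
Check: every point annihilates each of the original generators.

{(5, -3)}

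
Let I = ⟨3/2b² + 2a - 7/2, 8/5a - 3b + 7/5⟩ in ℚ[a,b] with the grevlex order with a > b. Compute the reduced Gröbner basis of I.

f_1 = 3/2b² + 2a - 7/2, LT = b².
f_2 = 8/5a - 3b + 7/5, LT = a.

The S-polynomials (S(f_1,f_2)) all reduce to 0 modulo the current basis, so we have a Gröbner basis.

G = {b² + 5/2b - 7/2, a - 15/8b + ⅞}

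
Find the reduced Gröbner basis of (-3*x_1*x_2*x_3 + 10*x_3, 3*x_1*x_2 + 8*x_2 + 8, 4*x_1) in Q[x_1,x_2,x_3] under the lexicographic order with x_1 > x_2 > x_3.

G = {x_1, x_2 + 1, x_3}

f_1 = -3*x_1*x_2*x_3 + 10*x_3, LT = x_1*x_2*x_3.
f_2 = 3*x_1*x_2 + 8*x_2 + 8, LT = x_1*x_2.
f_3 = 4*x_1, LT = x_1.

S(f_1,f_2): lcm = x_1*x_2*x_3. S = -8/3*x_2*x_3 - 6*x_3.
  leading term x_2*x_3: no divisor's leading term divides it; move -8/3*x_2*x_3 to the remainder.
  leading term x_3: no divisor's leading term divides it; move -6*x_3 to the remainder.
  remainder -8/3*x_2*x_3 - 6*x_3 ≠ 0; add g_4 = -8/3*x_2*x_3 - 6*x_3 to the basis.

S(f_1,f_3): lcm = x_1*x_2*x_3. S = -10/3*x_3.
  leading term x_3: no divisor's leading term divides it; move -10/3*x_3 to the remainder.
  remainder -10/3*x_3 ≠ 0; add g_5 = -10/3*x_3 to the basis.

S(f_2,f_3): lcm = x_1*x_2. S = 8/3*x_2 + 8/3.
  leading term x_2: no divisor's leading term divides it; move 8/3*x_2 to the remainder.
  leading term 1: no divisor's leading term divides it; move 8/3 to the remainder.
  remainder 8/3*x_2 + 8/3 ≠ 0; add g_6 = 8/3*x_2 + 8/3 to the basis.

The other S-polynomials (S(f_1,g_4), S(f_2,g_4), S(f_3,g_4), S(f_1,g_5), S(f_2,g_5), S(f_3,g_5), S(g_4,g_5), S(f_1,g_6), S(f_2,g_6), S(f_3,g_6), S(g_4,g_6), S(g_5,g_6)) all reduce to 0 modulo the current basis, so we have a Gröbner basis.
Inter-reduce: drop elements whose leading term is divisible by another's, tail-reduce, and make monic.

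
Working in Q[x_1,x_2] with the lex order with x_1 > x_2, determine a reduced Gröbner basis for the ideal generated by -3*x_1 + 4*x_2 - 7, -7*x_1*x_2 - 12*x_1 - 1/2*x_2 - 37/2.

G = {x_1 - 4/3*x_2 + 7/3, x_2**2 + 1/56*x_2 - 57/56}

This is the nonlinear analogue of row-reducing a linear system.

f_1 = -3*x_1 + 4*x_2 - 7, LT = x_1.
f_2 = -7*x_1*x_2 - 12*x_1 - 1/2*x_2 - 37/2, LT = x_1*x_2.

S(f_1,f_2): lcm = x_1*x_2. S = -12/7*x_1 - 4/3*x_2**2 + 95/42*x_2 - 37/14.
  leading term x_1: subtract (4/7)·f_1 from -12/7*x_1 - 4/3*x_2**2 + 95/42*x_2 - 37/14 → -4/3*x_2**2 - 1/42*x_2 + 19/14
  leading term x_2**2: no divisor's leading term divides it; move -4/3*x_2**2 to the remainder.
  leading term x_2: no divisor's leading term divides it; move -1/42*x_2 to the remainder.
  leading term 1: no divisor's leading term divides it; move 19/14 to the remainder.
  remainder -4/3*x_2**2 - 1/42*x_2 + 19/14 ≠ 0; add g_3 = -4/3*x_2**2 - 1/42*x_2 + 19/14 to the basis.

S(f_1,g_3): leading monomials are coprime, so the S-polynomial reduces to 0 (Buchberger's first criterion).
S(f_2,g_3): lcm = x_1*x_2**2. S = 95/56*x_1*x_2 + 57/56*x_1 + 1/14*x_2**2 + 37/14*x_2.
  leading term x_1*x_2: subtract (-95/168*x_2)·f_1 from 95/56*x_1*x_2 + 57/56*x_1 + 1/14*x_2**2 + 37/14*x_2 → 57/56*x_1 + 7/3*x_2**2 - 221/168*x_2
  leading term x_1: subtract (-19/56)·f_1 from 57/56*x_1 + 7/3*x_2**2 - 221/168*x_2 → 7/3*x_2**2 + 1/24*x_2 - 19/8
  leading term x_2**2: subtract (-7/4)·g_3 from 7/3*x_2**2 + 1/24*x_2 - 19/8 → 0
  remainder 0.

Every S-polynomial of the final basis reduces to 0, so we have a Gröbner basis.
Inter-reduce: drop elements whose leading term is divisible by another's, tail-reduce, and make monic.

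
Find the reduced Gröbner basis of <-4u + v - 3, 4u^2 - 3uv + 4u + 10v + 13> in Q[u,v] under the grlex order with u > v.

f_1 = -4u + v - 3, LT = u.
f_2 = 4u^2 - 3uv + 4u + 10v + 13, LT = u^2.

S(f_1,f_2): lcm = u^2. S = 1/2uv - 1/4u - 5/2v - 13/4.
  leading term uv: subtract (-1/8v)·f_1 from 1/2uv - 1/4u - 5/2v - 13/4 → 1/8v^2 - 1/4u - 23/8v - 13/4
  leading term v^2: no divisor's leading term divides it; move 1/8v^2 to the remainder.
  leading term u: subtract (1/16)·f_1 from -1/4u - 23/8v - 13/4 → -47/16v - 49/16
  leading term v: no divisor's leading term divides it; move -47/16v to the remainder.
  leading term 1: no divisor's leading term divides it; move -49/16 to the remainder.
  remainder 1/8v^2 - 47/16v - 49/16 ≠ 0; add g_3 = 1/8v^2 - 47/16v - 49/16 to the basis.

S(f_1,g_3): leading monomials are coprime, so the S-polynomial reduces to 0 (Buchberger's first criterion).
S(f_2,g_3): leading monomials are coprime, so the S-polynomial reduces to 0 (Buchberger's first criterion).
Every S-polynomial of the final basis reduces to 0, so we have a Gröbner basis.
Inter-reduce: drop elements whose leading term is divisible by another's, tail-reduce, and make monic.

G = {v^2 - 47/2v - 49/2, u - 1/4v + 3/4}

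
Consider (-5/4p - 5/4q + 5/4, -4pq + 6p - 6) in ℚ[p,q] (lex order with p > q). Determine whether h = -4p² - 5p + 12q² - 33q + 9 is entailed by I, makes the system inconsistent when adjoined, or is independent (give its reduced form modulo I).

-4p² - 5p + 12q² - 33q + 9 lies in I (it reduces to 0).

First compute the reduced Gröbner basis of I by Buchberger's algorithm.
f_1 = -5/4p - 5/4q + 5/4, LT = p.
f_2 = -4pq + 6p - 6, LT = pq.

S(f_1,f_2): lcm = pq. S = 3/2p + q² - q - 3/2.
  leading term p: subtract (-6/5)·f_1 from 3/2p + q² - q - 3/2 → q² - 5/2q
  leading term q²: no divisor's leading term divides it; move q² to the remainder.
  leading term q: no divisor's leading term divides it; move -5/2q to the remainder.
  remainder q² - 5/2q ≠ 0; add k_3 = q² - 5/2q to the basis.

The other S-polynomials (S(f_1,k_3), S(f_2,k_3)) all reduce to 0 modulo the current basis, so we have a Gröbner basis.
Inter-reduce: drop elements whose leading term is divisible by another's, tail-reduce, and make monic.
Reduced Gröbner basis: {p + q - 1, q² - 5/2q}.
Label its elements g_1 = p + q - 1, g_2 = q² - 5/2q.

Reduce h = -4p² - 5p + 12q² - 33q + 9 modulo G:
  leading term p²: subtract (-4p)·g_1 from -4p² - 5p + 12q² - 33q + 9 → 4pq - 9p + 12q² - 33q + 9
  leading term pq: subtract (4q)·g_1 from 4pq - 9p + 12q² - 33q + 9 → -9p + 8q² - 29q + 9
  leading term p: subtract (-9)·g_1 from -9p + 8q² - 29q + 9 → 8q² - 20q
  leading term q²: subtract (8)·g_2 from 8q² - 20q → 0
  normal form = 0.
Since the normal form is 0, h ∈ I.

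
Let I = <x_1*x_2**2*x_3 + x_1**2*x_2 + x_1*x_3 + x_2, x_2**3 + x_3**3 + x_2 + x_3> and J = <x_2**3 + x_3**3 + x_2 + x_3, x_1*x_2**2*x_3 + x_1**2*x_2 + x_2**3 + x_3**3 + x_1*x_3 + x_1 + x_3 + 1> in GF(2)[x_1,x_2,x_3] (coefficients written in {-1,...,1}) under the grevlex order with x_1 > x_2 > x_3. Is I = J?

No, the ideals differ.

Since reduced Gröbner bases are canonical representatives of ideals under a given ordering, it suffices to compute and compare them.
Buchberger on the first generating set:
f_1 = x_1*x_2**2*x_3 + x_1**2*x_2 + x_1*x_3 + x_2, LT = x_1*x_2**2*x_3.
f_2 = x_2**3 + x_3**3 + x_2 + x_3, LT = x_2**3.

S(f_1,f_2): lcm = x_1*x_2**3*x_3. S = x_1*x_3**4 + x_1**2*x_2**2 + x_1*x_3**2 + x_2**2.
  leading term x_1*x_3**4: no divisor's leading term divides it; move x_1*x_3**4 to the remainder.
  leading term x_1**2*x_2**2: no divisor's leading term divides it; move x_1**2*x_2**2 to the remainder.
  leading term x_1*x_3**2: no divisor's leading term divides it; move x_1*x_3**2 to the remainder.
  leading term x_2**2: no divisor's leading term divides it; move x_2**2 to the remainder.
  remainder x_1*x_3**4 + x_1**2*x_2**2 + x_1*x_3**2 + x_2**2 ≠ 0; add g_3 = x_1*x_3**4 + x_1**2*x_2**2 + x_1*x_3**2 + x_2**2 to the basis.

The other S-polynomials (S(f_1,g_3), S(f_2,g_3)) all reduce to 0 modulo the current basis, so we have a Gröbner basis.
Inter-reduce: drop elements whose leading term is divisible by another's, tail-reduce, and make monic.
Reduced Gröbner basis: {x_1*x_3**4 + x_1**2*x_2**2 + x_1*x_3**2 + x_2**2, x_1*x_2**2*x_3 + x_1**2*x_2 + x_1*x_3 + x_2, x_2**3 + x_3**3 + x_2 + x_3}.

Buchberger on the second generating set:
h_1 = x_2**3 + x_3**3 + x_2 + x_3, LT = x_2**3.
h_2 = x_1*x_2**2*x_3 + x_1**2*x_2 + x_2**3 + x_3**3 + x_1*x_3 + x_1 + x_3 + 1, LT = x_1*x_2**2*x_3.

S(h_1,h_2): lcm = x_1*x_2**3*x_3. S = x_1*x_3**4 + x_1**2*x_2**2 + x_2**4 + x_2*x_3**3 + x_1*x_3**2 + x_1*x_2 + x_2*x_3 + x_2.
  leading term x_1*x_3**4: no divisor's leading term divides it; move x_1*x_3**4 to the remainder.
  leading term x_1**2*x_2**2: no divisor's leading term divides it; move x_1**2*x_2**2 to the remainder.
  leading term x_2**4: subtract (x_2)·h_1 from x_2**4 + x_2*x_3**3 + x_1*x_3**2 + x_1*x_2 + x_2*x_3 + x_2 → x_1*x_3**2 + x_1*x_2 + x_2**2 + x_2
  leading term x_1*x_3**2: no divisor's leading term divides it; move x_1*x_3**2 to the remainder.
  leading term x_1*x_2: no divisor's leading term divides it; move x_1*x_2 to the remainder.
  leading term x_2**2: no divisor's leading term divides it; move x_2**2 to the remainder.
  leading term x_2: no divisor's leading term divides it; move x_2 to the remainder.
  remainder x_1*x_3**4 + x_1**2*x_2**2 + x_1*x_3**2 + x_1*x_2 + x_2**2 + x_2 ≠ 0; add k_3 = x_1*x_3**4 + x_1**2*x_2**2 + x_1*x_3**2 + x_1*x_2 + x_2**2 + x_2 to the basis.

The other S-polynomials (S(h_1,k_3), S(h_2,k_3)) all reduce to 0 modulo the current basis, so we have a Gröbner basis.
Inter-reduce: drop elements whose leading term is divisible by another's, tail-reduce, and make monic.
Reduced Gröbner basis: {x_1*x_3**4 + x_1**2*x_2**2 + x_1*x_3**2 + x_1*x_2 + x_2**2 + x_2, x_1*x_2**2*x_3 + x_1**2*x_2 + x_1*x_3 + x_1 + x_2 + 1, x_2**3 + x_3**3 + x_2 + x_3}.

These differ, so the ideals are not equal.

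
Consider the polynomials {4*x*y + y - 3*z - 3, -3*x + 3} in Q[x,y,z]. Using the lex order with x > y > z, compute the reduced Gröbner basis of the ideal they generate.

f_1 = 4*x*y + y - 3*z - 3, LT = x*y.
f_2 = -3*x + 3, LT = x.

S(f_1,f_2): lcm = x*y. S = 5/4*y - 3/4*z - 3/4.
  leading term y: no divisor's leading term divides it; move 5/4*y to the remainder.
  leading term z: no divisor's leading term divides it; move -3/4*z to the remainder.
  leading term 1: no divisor's leading term divides it; move -3/4 to the remainder.
  remainder 5/4*y - 3/4*z - 3/4 ≠ 0; add g_3 = 5/4*y - 3/4*z - 3/4 to the basis.

The other S-polynomials (S(f_1,g_3), S(f_2,g_3)) all reduce to 0 modulo the current basis, so we have a Gröbner basis.
Inter-reduce: drop elements whose leading term is divisible by another's, tail-reduce, and make monic.

G = {x - 1, y - 3/5*z - 3/5}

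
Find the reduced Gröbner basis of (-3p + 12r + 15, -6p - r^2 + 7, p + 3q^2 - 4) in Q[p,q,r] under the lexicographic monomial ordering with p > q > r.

f_1 = -3p + 12r + 15, LT = p.
f_2 = -6p - r^2 + 7, LT = p.
f_3 = p + 3q^2 - 4, LT = p.

S(f_1,f_2): lcm = p. S = -1/6r^2 - 4r - 23/6.
  reduce S modulo (f_1, f_2, f_3):
  remainder -1/6r^2 - 4r - 23/6 ≠ 0; add g_4 = -1/6r^2 - 4r - 23/6 to the basis.

S(f_1,f_3): lcm = p. S = -3q^2 - 4r - 1.
  reduce S modulo (f_1, f_2, f_3, g_4):
  remainder -3q^2 - 4r - 1 ≠ 0; add g_5 = -3q^2 - 4r - 1 to the basis.

The other S-polynomials (S(f_2,f_3), S(f_1,g_4), S(f_2,g_4), S(f_3,g_4), S(f_1,g_5), S(f_2,g_5), S(f_3,g_5), S(g_4,g_5)) all reduce to 0 modulo the current basis, so we have a Gröbner basis.
Inter-reduce: drop elements whose leading term is divisible by another's, tail-reduce, and make monic.

G = {p - 4r - 5, q^2 + 4/3r + 1/3, r^2 + 24r + 23}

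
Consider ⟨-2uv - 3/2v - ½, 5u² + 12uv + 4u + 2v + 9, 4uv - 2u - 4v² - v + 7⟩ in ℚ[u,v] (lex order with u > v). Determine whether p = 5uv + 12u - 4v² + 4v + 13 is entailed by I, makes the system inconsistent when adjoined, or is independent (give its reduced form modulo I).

First compute the reduced Gröbner basis of I by Buchberger's algorithm.
f_1 = -2uv - 3/2v - ½, LT = uv.
f_2 = 5u² + 12uv + 4u + 2v + 9, LT = u².
f_3 = 4uv - 2u - 4v² - v + 7, LT = uv.

S(f_1,f_2): lcm = u²v. S = -12/5uv² - 1/20uv + ¼u - ⅖v² - 9/5v.
  leading term uv²: subtract (6/5v)·f_1 from -12/5uv² - 1/20uv + ¼u - ⅖v² - 9/5v → -1/20uv + ¼u + 7/5v² - 6/5v
  leading term uv: subtract (1/40)·f_1 from -1/20uv + ¼u + 7/5v² - 6/5v → ¼u + 7/5v² - 93/80v + 1/80
  leading term u: no divisor's leading term divides it; move ¼u to the remainder.
  leading term v²: no divisor's leading term divides it; move 7/5v² to the remainder.
  leading term v: no divisor's leading term divides it; move -93/80v to the remainder.
  leading term 1: no divisor's leading term divides it; move 1/80 to the remainder.
  remainder ¼u + 7/5v² - 93/80v + 1/80 ≠ 0; add h_4 = ¼u + 7/5v² - 93/80v + 1/80 to the basis.

S(f_1,f_3): lcm = uv. S = ½u + v² + v - 3/2.
  leading term u: subtract (2)·h_4 from ½u + v² + v - 3/2 → -9/5v² + 133/40v - 61/40
  leading term v²: no divisor's leading term divides it; move -9/5v² to the remainder.
  leading term v: no divisor's leading term divides it; move 133/40v to the remainder.
  leading term 1: no divisor's leading term divides it; move -61/40 to the remainder.
  remainder -9/5v² + 133/40v - 61/40 ≠ 0; add h_5 = -9/5v² + 133/40v - 61/40 to the basis.

S(f_2,f_3): lcm = u²v. S = ½u² + 17/5uv² + 21/20uv - 7/4u + ⅖v² + 9/5v.
  leading term u²: subtract (1/10)·f_2 from ½u² + 17/5uv² + 21/20uv - 7/4u + ⅖v² + 9/5v → 17/5uv² - 3/20uv - 43/20u + ⅖v² + 8/5v - 9/10
  leading term uv²: subtract (-17/10v)·f_1 from 17/5uv² - 3/20uv - 43/20u + ⅖v² + 8/5v - 9/10 → -3/20uv - 43/20u - 43/20v² + ¾v - 9/10
  leading term uv: subtract (3/40)·f_1 from -3/20uv - 43/20u - 43/20v² + ¾v - 9/10 → -43/20u - 43/20v² + 69/80v - 69/80
  leading term u: subtract (-43/5)·h_4 from -43/20u - 43/20v² + 69/80v - 69/80 → 989/100v² - 1827/200v - 151/200
  leading term v²: subtract (-989/180)·h_5 from 989/100v² - 1827/200v - 151/200 → 13153/1440v - 13153/1440
  leading term v: no divisor's leading term divides it; move 13153/1440v to the remainder.
  leading term 1: no divisor's leading term divides it; move -13153/1440 to the remainder.
  remainder 13153/1440v - 13153/1440 ≠ 0; add h_6 = 13153/1440v - 13153/1440 to the basis.

S(f_1,h_4): lcm = uv. S = -28/5v³ + 93/20v² + 7/10v + ¼.
  leading term v³: subtract (28/9v)·h_5 from -28/5v³ + 93/20v² + 7/10v + ¼ → -205/36v² + 49/9v + ¼
  leading term v²: subtract (1025/324)·h_5 from -205/36v² + 49/9v + ¼ → -13153/2592v + 13153/2592
  leading term v: subtract (-5/9)·h_6 from -13153/2592v + 13153/2592 → 0
  remainder 0.

S(f_2,h_4): lcm = u². S = -28/5uv² + 141/20uv + ¾u + ⅖v + 9/5.
  leading term uv²: subtract (14/5v)·f_1 from -28/5uv² + 141/20uv + ¾u + ⅖v + 9/5 → 141/20uv + ¾u + 21/5v² + 9/5v + 9/5
  leading term uv: subtract (-141/40)·f_1 from 141/20uv + ¾u + 21/5v² + 9/5v + 9/5 → ¾u + 21/5v² - 279/80v + 3/80
  leading term u: subtract (3)·h_4 from ¾u + 21/5v² - 279/80v + 3/80 → 0
  remainder 0.

S(f_3,h_4): lcm = uv. S = -½u - 28/5v³ + 73/20v² - 3/10v + 7/4.
  leading term u: subtract (-2)·h_4 from -½u - 28/5v³ + 73/20v² - 3/10v + 7/4 → -28/5v³ + 129/20v² - 21/8v + 71/40
  leading term v³: subtract (28/9v)·h_5 from -28/5v³ + 129/20v² - 21/8v + 71/40 → -701/180v² + 763/360v + 71/40
  leading term v²: subtract (701/324)·h_5 from -701/180v² + 763/360v + 71/40 → -13153/2592v + 13153/2592
  leading term v: subtract (-5/9)·h_6 from -13153/2592v + 13153/2592 → 0
  remainder 0.

S(f_1,h_5): lcm = uv². S = 133/72uv - 61/72u + ¾v² + ¼v.
  leading term uv: subtract (-133/144)·f_1 from 133/72uv - 61/72u + ¾v² + ¼v → -61/72u + ¾v² - 109/96v - 133/288
  leading term u: subtract (-61/18)·h_4 from -61/72u + ¾v² - 109/96v - 133/288 → 989/180v² - 203/40v - 151/360
  leading term v²: subtract (-989/324)·h_5 from 989/180v² - 203/40v - 151/360 → 13153/2592v - 13153/2592
  leading term v: subtract (5/9)·h_6 from 13153/2592v - 13153/2592 → 0
  remainder 0.

S(f_2,h_5): leading monomials are coprime, so the S-polynomial reduces to 0 (Buchberger's first criterion).
S(f_3,h_5): lcm = uv². S = 97/72uv - 61/72u - v³ - ¼v² + 7/4v.
  leading term uv: subtract (-97/144)·f_1 from 97/72uv - 61/72u - v³ - ¼v² + 7/4v → -61/72u - v³ - ¼v² + 71/96v - 97/288
  leading term u: subtract (-61/18)·h_4 from -61/72u - v³ - ¼v² + 71/96v - 97/288 → -v³ + 809/180v² - 16/5v - 53/180
  leading term v³: subtract (5/9v)·h_5 from -v³ + 809/180v² - 16/5v - 53/180 → 953/360v² - 847/360v - 53/180
  leading term v²: subtract (-953/648)·h_5 from 953/360v² - 847/360v - 53/180 → 13153/5184v - 13153/5184
  leading term v: subtract (5/18)·h_6 from 13153/5184v - 13153/5184 → 0
  remainder 0.

S(h_4,h_5): leading monomials are coprime, so the S-polynomial reduces to 0 (Buchberger's first criterion).
S(f_1,h_6): lcm = uv. S = u + ¾v + ¼.
  leading term u: subtract (4)·h_4 from u + ¾v + ¼ → -28/5v² + 27/5v + ⅕
  leading term v²: subtract (28/9)·h_5 from -28/5v² + 27/5v + ⅕ → -89/18v + 89/18
  leading term v: subtract (-7120/13153)·h_6 from -89/18v + 89/18 → 0
  remainder 0.

S(f_2,h_6): leading monomials are coprime, so the S-polynomial reduces to 0 (Buchberger's first criterion).
S(f_3,h_6): lcm = uv. S = ½u - v² - ¼v + 7/4.
  leading term u: subtract (2)·h_4 from ½u - v² - ¼v + 7/4 → -19/5v² + 83/40v + 69/40
  leading term v²: subtract (19/9)·h_5 from -19/5v² + 83/40v + 69/40 → -89/18v + 89/18
  leading term v: subtract (-7120/13153)·h_6 from -89/18v + 89/18 → 0
  remainder 0.

S(h_4,h_6): leading monomials are coprime, so the S-polynomial reduces to 0 (Buchberger's first criterion).
S(h_5,h_6): lcm = v². S = -61/72v + 61/72.
  leading term v: subtract (-1220/13153)·h_6 from -61/72v + 61/72 → 0
  remainder 0.

Every S-polynomial of the final basis reduces to 0, so we have a Gröbner basis.
Inter-reduce: drop elements whose leading term is divisible by another's, tail-reduce, and make monic.
Reduced Gröbner basis: {u + 1, v - 1}.
Label its elements g_1 = u + 1, g_2 = v - 1.

Reduce p = 5uv + 12u - 4v² + 4v + 13 modulo G:
  leading term uv: subtract (5v)·g_1 from 5uv + 12u - 4v² + 4v + 13 → 12u - 4v² - v + 13
  leading term u: subtract (12)·g_1 from 12u - 4v² - v + 13 → -4v² - v + 1
  leading term v²: subtract (-4v)·g_2 from -4v² - v + 1 → -5v + 1
  leading term v: subtract (-5)·g_2 from -5v + 1 → -4
  leading term 1: no divisor's leading term divides it; move -4 to the remainder.
  normal form = -4.
The normal form is nonzero, so p ∉ I. Since p minus its normal form lies in I, I + (p) = I + (r) where r = -4; decide whether this ideal is the whole ring.
Here r = -4 is a nonzero constant, hence a unit: 1 ∈ I + (p), the Gröbner basis of I + (p) is {1}, and the enlarged system has no common solution — adjoining p is inconsistent.

Ideal membership is decidable via reduction modulo a Gröbner basis.

Adjoining 5uv + 12u - 4v² + 4v + 13 makes the ideal the whole ring: the system is inconsistent.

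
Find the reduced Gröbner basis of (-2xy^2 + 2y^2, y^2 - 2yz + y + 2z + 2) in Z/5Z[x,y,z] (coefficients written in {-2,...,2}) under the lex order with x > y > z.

The reduced Gröbner basis is the canonical form of the ideal for this ordering.

f_1 = -2xy^2 + 2y^2, LT = xy^2.
f_2 = y^2 - 2yz + y + 2z + 2, LT = y^2.

S(f_1,f_2): lcm = xy^2. S = 2xyz - xy - 2xz - 2x - y^2.
  leading term xyz: no divisor's leading term divides it; move 2xyz to the remainder.
  leading term xy: no divisor's leading term divides it; move -xy to the remainder.
  leading term xz: no divisor's leading term divides it; move -2xz to the remainder.
  leading term x: no divisor's leading term divides it; move -2x to the remainder.
  leading term y^2: subtract (-1)·f_2 from -y^2 → -2yz + y + 2z + 2
  leading term yz: no divisor's leading term divides it; move -2yz to the remainder.
  leading term y: no divisor's leading term divides it; move y to the remainder.
  leading term z: no divisor's leading term divides it; move 2z to the remainder.
  leading term 1: no divisor's leading term divides it; move 2 to the remainder.
  remainder 2xyz - xy - 2xz - 2x - 2yz + y + 2z + 2 ≠ 0; add g_3 = 2xyz - xy - 2xz - 2x - 2yz + y + 2z + 2 to the basis.

S(f_1,g_3): lcm = xy^2z. S = -2xy^2 + xyz + xy + 2y^2 - yz - y.
  leading term xy^2: subtract (1)·f_1 from -2xy^2 + xyz + xy + 2y^2 - yz - y → xyz + xy - yz - y
  leading term xyz: subtract (-2)·g_3 from xyz + xy - yz - y → -xy + xz + x + y - z - 1
  leading term xy: no divisor's leading term divides it; move -xy to the remainder.
  leading term xz: no divisor's leading term divides it; move xz to the remainder.
  leading term x: no divisor's leading term divides it; move x to the remainder.
  leading term y: no divisor's leading term divides it; move y to the remainder.
  leading term z: no divisor's leading term divides it; move -z to the remainder.
  leading term 1: no divisor's leading term divides it; move -1 to the remainder.
  remainder -xy + xz + x + y - z - 1 ≠ 0; add g_4 = -xy + xz + x + y - z - 1 to the basis.

S(g_3,g_4): lcm = xyz. S = 2xy + xz^2 - x - 2y - z^2 + 1.
  leading term xy: subtract (-2)·g_4 from 2xy + xz^2 - x - 2y - z^2 + 1 → xz^2 + 2xz + x - z^2 - 2z - 1
  leading term xz^2: no divisor's leading term divides it; move xz^2 to the remainder.
  leading term xz: no divisor's leading term divides it; move 2xz to the remainder.
  leading term x: no divisor's leading term divides it; move x to the remainder.
  leading term z^2: no divisor's leading term divides it; move -z^2 to the remainder.
  leading term z: no divisor's leading term divides it; move -2z to the remainder.
  leading term 1: no divisor's leading term divides it; move -1 to the remainder.
  remainder xz^2 + 2xz + x - z^2 - 2z - 1 ≠ 0; add g_5 = xz^2 + 2xz + x - z^2 - 2z - 1 to the basis.

The other S-polynomials (S(f_2,g_3), S(f_1,g_4), S(f_2,g_4), S(f_1,g_5), S(f_2,g_5), S(g_3,g_5), S(g_4,g_5)) all reduce to 0 modulo the current basis, so we have a Gröbner basis.
Inter-reduce: drop elements whose leading term is divisible by another's, tail-reduce, and make monic.

G = {xy - xz - x - y + z + 1, xz^2 + 2xz + x - z^2 - 2z - 1, y^2 - 2yz + y + 2z + 2}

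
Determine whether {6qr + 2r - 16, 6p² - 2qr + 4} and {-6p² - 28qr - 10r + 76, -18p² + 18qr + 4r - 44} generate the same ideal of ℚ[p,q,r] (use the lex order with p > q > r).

Two ideals are equal iff their reduced Gröbner bases coincide (the reduced basis is unique for a fixed ordering).
Buchberger on the first generating set:
f_1 = 6qr + 2r - 16, LT = qr.
f_2 = 6p² - 2qr + 4, LT = p².

The S-polynomials (S(f_1,f_2)) all reduce to 0 modulo the current basis, so we have a Gröbner basis.
Inter-reduce: drop elements whose leading term is divisible by another's, tail-reduce, and make monic.
Reduced Gröbner basis: {p² + 1/9r - 2/9, qr + ⅓r - 8/3}.

Buchberger on the second generating set:
h_1 = -6p² - 28qr - 10r + 76, LT = p².
h_2 = -18p² + 18qr + 4r - 44, LT = p².

S(h_1,h_2): lcm = p². S = 17/3qr + 17/9r - 136/9.
  leading term qr: no divisor's leading term divides it; move 17/3qr to the remainder.
  leading term r: no divisor's leading term divides it; move 17/9r to the remainder.
  leading term 1: no divisor's leading term divides it; move -136/9 to the remainder.
  remainder 17/3qr + 17/9r - 136/9 ≠ 0; add k_3 = 17/3qr + 17/9r - 136/9 to the basis.

The other S-polynomials (S(h_1,k_3), S(h_2,k_3)) all reduce to 0 modulo the current basis, so we have a Gröbner basis.
Inter-reduce: drop elements whose leading term is divisible by another's, tail-reduce, and make monic.
Reduced Gröbner basis: {p² + 1/9r - 2/9, qr + ⅓r - 8/3}.

Same reduced basis, so the two generating sets span the same ideal.

Yes, the ideals are equal.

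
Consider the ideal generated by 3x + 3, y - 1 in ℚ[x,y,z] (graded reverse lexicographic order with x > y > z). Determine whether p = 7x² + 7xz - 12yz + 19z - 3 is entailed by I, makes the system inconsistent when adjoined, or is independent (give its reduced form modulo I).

Adjoining 7x² + 7xz - 12yz + 19z - 3 makes the ideal the whole ring: the system is inconsistent.

First compute the reduced Gröbner basis of I by Buchberger's algorithm.
f_1 = 3x + 3, LT = x.
f_2 = y - 1, LT = y.

The S-polynomials (S(f_1,f_2)) all reduce to 0 modulo the current basis, so we have a Gröbner basis.
Inter-reduce: drop elements whose leading term is divisible by another's, tail-reduce, and make monic.
Reduced Gröbner basis: {x + 1, y - 1}.
Label its elements g_1 = x + 1, g_2 = y - 1.

Reduce p = 7x² + 7xz - 12yz + 19z - 3 modulo G:
  leading term x²: subtract (7x)·g_1 from 7x² + 7xz - 12yz + 19z - 3 → 7xz - 12yz - 7x + 19z - 3
  leading term xz: subtract (7z)·g_1 from 7xz - 12yz - 7x + 19z - 3 → -12yz - 7x + 12z - 3
  leading term yz: subtract (-12z)·g_2 from -12yz - 7x + 12z - 3 → -7x - 3
  leading term x: subtract (-7)·g_1 from -7x - 3 → 4
  leading term 1: no divisor's leading term divides it; move 4 to the remainder.
  normal form = 4.
The normal form is nonzero, so p ∉ I. Since p minus its normal form lies in I, I + (p) = I + (r) where r = 4; decide whether this ideal is the whole ring.
Here r = 4 is a nonzero constant, hence a unit: 1 ∈ I + (p), the Gröbner basis of I + (p) is {1}, and the enlarged system has no common solution — adjoining p is inconsistent.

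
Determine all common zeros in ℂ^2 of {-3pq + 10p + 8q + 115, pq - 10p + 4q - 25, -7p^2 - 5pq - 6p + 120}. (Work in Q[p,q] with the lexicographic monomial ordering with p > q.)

Compute a lex Gröbner basis by Buchberger's algorithm.
f_1 = -3pq + 10p + 8q + 115, LT = pq.
f_2 = pq - 10p + 4q - 25, LT = pq.
f_3 = -7p^2 - 5pq - 6p + 120, LT = p^2.

S(f_1,f_2): lcm = pq. S = 20/3p - 20/3q - 40/3.
  leading term p: no divisor's leading term divides it; move 20/3p to the remainder.
  leading term q: no divisor's leading term divides it; move -20/3q to the remainder.
  leading term 1: no divisor's leading term divides it; move -40/3 to the remainder.
  remainder 20/3p - 20/3q - 40/3 ≠ 0; add h_4 = 20/3p - 20/3q - 40/3 to the basis.

S(f_1,f_3): lcm = p^2q. S = -10/3p^2 - 5/7pq^2 - 74/21pq - 115/3p + 120/7q.
  leading term p^2: subtract (10/21)·f_3 from -10/3p^2 - 5/7pq^2 - 74/21pq - 115/3p + 120/7q → -5/7pq^2 - 8/7pq - 745/21p + 120/7q - 400/7
  leading term pq^2: subtract (5/21q)·f_1 from -5/7pq^2 - 8/7pq - 745/21p + 120/7q - 400/7 → -74/21pq - 745/21p - 40/21q^2 - 215/21q - 400/7
  leading term pq: subtract (74/63)·f_1 from -74/21pq - 745/21p - 40/21q^2 - 215/21q - 400/7 → -425/9p - 40/21q^2 - 1237/63q - 1730/9
  leading term p: subtract (-85/12)·h_4 from -425/9p - 40/21q^2 - 1237/63q - 1730/9 → -40/21q^2 - 468/7q - 860/3
  leading term q^2: no divisor's leading term divides it; move -40/21q^2 to the remainder.
  leading term q: no divisor's leading term divides it; move -468/7q to the remainder.
  leading term 1: no divisor's leading term divides it; move -860/3 to the remainder.
  remainder -40/21q^2 - 468/7q - 860/3 ≠ 0; add h_5 = -40/21q^2 - 468/7q - 860/3 to the basis.

S(f_2,f_3): lcm = p^2q. S = -10p^2 - 5/7pq^2 + 22/7pq - 25p + 120/7q.
  leading term p^2: subtract (10/7)·f_3 from -10p^2 - 5/7pq^2 + 22/7pq - 25p + 120/7q → -5/7pq^2 + 72/7pq - 115/7p + 120/7q - 1200/7
  leading term pq^2: subtract (5/21q)·f_1 from -5/7pq^2 + 72/7pq - 115/7p + 120/7q - 1200/7 → 166/21pq - 115/7p - 40/21q^2 - 215/21q - 1200/7
  leading term pq: subtract (-166/63)·f_1 from 166/21pq - 115/7p - 40/21q^2 - 215/21q - 1200/7 → 625/63p - 40/21q^2 + 683/63q + 8290/63
  leading term p: subtract (125/84)·h_4 from 625/63p - 40/21q^2 + 683/63q + 8290/63 → -40/21q^2 + 436/21q + 1060/7
  leading term q^2: subtract (1)·h_5 from -40/21q^2 + 436/21q + 1060/7 → 1840/21q + 9200/21
  leading term q: no divisor's leading term divides it; move 1840/21q to the remainder.
  leading term 1: no divisor's leading term divides it; move 9200/21 to the remainder.
  remainder 1840/21q + 9200/21 ≠ 0; add h_6 = 1840/21q + 9200/21 to the basis.

The other S-polynomials (S(f_1,h_4), S(f_2,h_4), S(f_3,h_4), S(f_1,h_5), S(f_2,h_5), S(f_3,h_5), S(h_4,h_5), S(f_1,h_6), S(f_2,h_6), S(f_3,h_6), S(h_4,h_6), S(h_5,h_6)) all reduce to 0 modulo the current basis, so we have a Gröbner basis.
Inter-reduce: drop elements whose leading term is divisible by another's, tail-reduce, and make monic.
Reduced Gröbner basis: {p + 3, q + 5}.

The lex basis is triangular: the last element involves only q. Solving q + 5 = 0 gives q ∈ {-5}; substituting each value into the earlier elements determines the remaining variables.
  q = -5: the earlier basis element becomes p + 3 = 0, giving p = -3 — point (-3, -5).
A lex Gröbner basis triangularizes the system, enabling back-substitution.

{(-3, -5)}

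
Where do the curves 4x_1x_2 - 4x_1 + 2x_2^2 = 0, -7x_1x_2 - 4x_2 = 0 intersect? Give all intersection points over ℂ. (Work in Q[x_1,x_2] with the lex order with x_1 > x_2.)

{(0, 0), (-4/7, 4/7 - 2*sqrt(10)*I/7), (-4/7, 4/7 + 2*sqrt(10)*I/7)}

Compute a lex Gröbner basis by Buchberger's algorithm.
f_1 = 4x_1x_2 - 4x_1 + 2x_2^2, LT = x_1x_2.
f_2 = -7x_1x_2 - 4x_2, LT = x_1x_2.

S(f_1,f_2): lcm = x_1x_2. S = -x_1 + 1/2x_2^2 - 4/7x_2.
  leading term x_1: no divisor's leading term divides it; move -x_1 to the remainder.
  leading term x_2^2: no divisor's leading term divides it; move 1/2x_2^2 to the remainder.
  leading term x_2: no divisor's leading term divides it; move -4/7x_2 to the remainder.
  remainder -x_1 + 1/2x_2^2 - 4/7x_2 ≠ 0; add h_3 = -x_1 + 1/2x_2^2 - 4/7x_2 to the basis.

S(f_1,h_3): lcm = x_1x_2. S = -x_1 + 1/2x_2^3 - 1/14x_2^2.
  leading term x_1: subtract (1)·h_3 from -x_1 + 1/2x_2^3 - 1/14x_2^2 → 1/2x_2^3 - 4/7x_2^2 + 4/7x_2
  leading term x_2^3: no divisor's leading term divides it; move 1/2x_2^3 to the remainder.
  leading term x_2^2: no divisor's leading term divides it; move -4/7x_2^2 to the remainder.
  leading term x_2: no divisor's leading term divides it; move 4/7x_2 to the remainder.
  remainder 1/2x_2^3 - 4/7x_2^2 + 4/7x_2 ≠ 0; add h_4 = 1/2x_2^3 - 4/7x_2^2 + 4/7x_2 to the basis.

The other S-polynomials (S(f_2,h_3), S(f_1,h_4), S(f_2,h_4), S(h_3,h_4)) all reduce to 0 modulo the current basis, so we have a Gröbner basis.
Inter-reduce: drop elements whose leading term is divisible by another's, tail-reduce, and make monic.
Reduced Gröbner basis: {x_1 - 1/2x_2^2 + 4/7x_2, x_2^3 - 8/7x_2^2 + 8/7x_2}.

Elimination: the polynomial x_2^3 - 8/7x_2^2 + 8/7x_2 lies in the elimination ideal for x_2, so x_2 ∈ {0, 4/7 - 2*sqrt(10)*I/7, 4/7 + 2*sqrt(10)*I/7}. For each such x_2, the remaining basis elements (now univariate) give the rest of the solution.
  x_2 = 0: the earlier basis element becomes x_1 = 0, giving x_1 = 0 — point (0, 0).
  x_2 = 4/7 - 2*sqrt(10)*I/7: the earlier basis element becomes x_1 + 4/7 = 0, giving x_1 = -4/7 — point (-4/7, 4/7 - 2*sqrt(10)*I/7).
  x_2 = 4/7 + 2*sqrt(10)*I/7: the earlier basis element becomes x_1 + 4/7 = 0, giving x_1 = -4/7 — point (-4/7, 4/7 + 2*sqrt(10)*I/7).
A lex Gröbner basis triangularizes the system, enabling back-substitution.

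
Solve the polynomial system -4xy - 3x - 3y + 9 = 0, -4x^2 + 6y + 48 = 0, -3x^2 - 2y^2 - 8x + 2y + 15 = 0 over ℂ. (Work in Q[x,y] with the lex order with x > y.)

Compute a lex Gröbner basis by Buchberger's algorithm.
f_1 = -4xy - 3x - 3y + 9, LT = xy.
f_2 = -4x^2 + 6y + 48, LT = x^2.
f_3 = -3x^2 - 8x - 2y^2 + 2y + 15, LT = x^2.

S(f_1,f_2): lcm = x^2y. S = 3/4x^2 + 3/4xy - 9/4x + 3/2y^2 + 12y.
  reduce S modulo (f_1, f_2, f_3):
  remainder -45/16x + 3/2y^2 + 201/16y + 171/16 ≠ 0; add h_4 = -45/16x + 3/2y^2 + 201/16y + 171/16 to the basis.

S(f_1,f_3): lcm = x^2y. S = 3/4x^2 - 23/12xy - 9/4x - 2/3y^3 + 2/3y^2 + 5y.
  reduce S modulo (f_1, f_2, f_3, h_4):
  remainder -2/3y^3 + 7/30y^2 + 59/15y + 8/5 ≠ 0; add h_5 = -2/3y^3 + 7/30y^2 + 59/15y + 8/5 to the basis.

S(f_2,f_3): lcm = x^2. S = -8/3x - 2/3y^2 - 5/6y - 7.
  reduce S modulo (f_1, f_2, f_3, h_4, h_5):
  remainder -94/45y^2 - 1147/90y - 257/15 ≠ 0; add h_6 = -94/45y^2 - 1147/90y - 257/15 to the basis.

S(f_1,h_4): lcm = xy. S = 3/4x + 8/15y^3 + 67/15y^2 + 91/20y - 9/4.
  reduce S modulo (f_1, f_2, f_3, h_4, h_5, h_6):
  remainder -18597/940y - 18597/470 ≠ 0; add h_7 = -18597/940y - 18597/470 to the basis.

The other S-polynomials (S(f_2,h_4), S(f_3,h_4), S(f_1,h_5), S(f_2,h_5), S(f_3,h_5), S(h_4,h_5), S(f_1,h_6), S(f_2,h_6), S(f_3,h_6), S(h_4,h_6), S(h_5,h_6), S(f_1,h_7), S(f_2,h_7), S(f_3,h_7), S(h_4,h_7), S(h_5,h_7), S(h_6,h_7)) all reduce to 0 modulo the current basis, so we have a Gröbner basis.
Inter-reduce: drop elements whose leading term is divisible by another's, tail-reduce, and make monic.
Reduced Gröbner basis: {x + 3, y + 2}.

The lex basis is triangular: the last element involves only y. Solving y + 2 = 0 gives y ∈ {-2}; substituting each value into the earlier elements determines the remaining variables.
  y = -2: the earlier basis element becomes x + 3 = 0, giving x = -3 — point (-3, -2).

{(-3, -2)}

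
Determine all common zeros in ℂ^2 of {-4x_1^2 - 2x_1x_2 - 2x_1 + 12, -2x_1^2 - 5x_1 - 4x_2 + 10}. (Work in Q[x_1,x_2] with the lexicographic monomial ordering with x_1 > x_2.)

Compute a lex Gröbner basis by Buchberger's algorithm.
f_1 = -4x_1^2 - 2x_1x_2 - 2x_1 + 12, LT = x_1^2.
f_2 = -2x_1^2 - 5x_1 - 4x_2 + 10, LT = x_1^2.

S(f_1,f_2): lcm = x_1^2. S = 1/2x_1x_2 - 2x_1 - 2x_2 + 2.
  leading term x_1x_2: no divisor's leading term divides it; move 1/2x_1x_2 to the remainder.
  leading term x_1: no divisor's leading term divides it; move -2x_1 to the remainder.
  leading term x_2: no divisor's leading term divides it; move -2x_2 to the remainder.
  leading term 1: no divisor's leading term divides it; move 2 to the remainder.
  remainder 1/2x_1x_2 - 2x_1 - 2x_2 + 2 ≠ 0; add h_3 = 1/2x_1x_2 - 2x_1 - 2x_2 + 2 to the basis.

S(f_1,h_3): lcm = x_1^2x_2. S = 4x_1^2 + 1/2x_1x_2^2 + 9/2x_1x_2 - 4x_1 - 3x_2.
  leading term x_1^2: subtract (-1)·f_1 from 4x_1^2 + 1/2x_1x_2^2 + 9/2x_1x_2 - 4x_1 - 3x_2 → 1/2x_1x_2^2 + 5/2x_1x_2 - 6x_1 - 3x_2 + 12
  leading term x_1x_2^2: subtract (x_2)·h_3 from 1/2x_1x_2^2 + 5/2x_1x_2 - 6x_1 - 3x_2 + 12 → 9/2x_1x_2 - 6x_1 + 2x_2^2 - 5x_2 + 12
  leading term x_1x_2: subtract (9)·h_3 from 9/2x_1x_2 - 6x_1 + 2x_2^2 - 5x_2 + 12 → 12x_1 + 2x_2^2 + 13x_2 - 6
  leading term x_1: no divisor's leading term divides it; move 12x_1 to the remainder.
  leading term x_2^2: no divisor's leading term divides it; move 2x_2^2 to the remainder.
  leading term x_2: no divisor's leading term divides it; move 13x_2 to the remainder.
  leading term 1: no divisor's leading term divides it; move -6 to the remainder.
  remainder 12x_1 + 2x_2^2 + 13x_2 - 6 ≠ 0; add h_4 = 12x_1 + 2x_2^2 + 13x_2 - 6 to the basis.

S(h_3,h_4): lcm = x_1x_2. S = -4x_1 - 1/6x_2^3 - 13/12x_2^2 - 7/2x_2 + 4.
  leading term x_1: subtract (-1/3)·h_4 from -4x_1 - 1/6x_2^3 - 13/12x_2^2 - 7/2x_2 + 4 → -1/6x_2^3 - 5/12x_2^2 + 5/6x_2 + 2
  leading term x_2^3: no divisor's leading term divides it; move -1/6x_2^3 to the remainder.
  leading term x_2^2: no divisor's leading term divides it; move -5/12x_2^2 to the remainder.
  leading term x_2: no divisor's leading term divides it; move 5/6x_2 to the remainder.
  leading term 1: no divisor's leading term divides it; move 2 to the remainder.
  remainder -1/6x_2^3 - 5/12x_2^2 + 5/6x_2 + 2 ≠ 0; add h_5 = -1/6x_2^3 - 5/12x_2^2 + 5/6x_2 + 2 to the basis.

The other S-polynomials (S(f_2,h_3), S(f_1,h_4), S(f_2,h_4), S(f_1,h_5), S(f_2,h_5), S(h_3,h_5), S(h_4,h_5)) all reduce to 0 modulo the current basis, so we have a Gröbner basis.
Inter-reduce: drop elements whose leading term is divisible by another's, tail-reduce, and make monic.
Reduced Gröbner basis: {x_1 + 1/6x_2^2 + 13/12x_2 - 1/2, x_2^3 + 5/2x_2^2 - 5x_2 - 12}.

The lex basis is triangular: the last element involves only x_2. Solving x_2^3 + 5/2x_2^2 - 5x_2 - 12 = 0 gives x_2 ∈ {-2, -1/4 + sqrt(97)/4, -sqrt(97)/4 - 1/4}; substituting each value into the earlier elements determines the remaining variables.
  x_2 = -2: the earlier basis element becomes x_1 - 2 = 0, giving x_1 = 2 — point (2, -2).
  x_2 = -1/4 + sqrt(97)/4: the earlier basis element becomes x_1 + 1/4 + sqrt(97)/4 = 0, giving x_1 = -sqrt(97)/4 - 1/4 — point (-sqrt(97)/4 - 1/4, -1/4 + sqrt(97)/4).
  x_2 = -sqrt(97)/4 - 1/4: the earlier basis element becomes x_1 - sqrt(97)/4 + 1/4 = 0, giving x_1 = -1/4 + sqrt(97)/4 — point (-1/4 + sqrt(97)/4, -sqrt(97)/4 - 1/4).
Check: every point annihilates each of the original generators.
This is the nonlinear analogue of row-reducing a linear system.

{(2, -2), (-sqrt(97)/4 - 1/4, -1/4 + sqrt(97)/4), (-1/4 + sqrt(97)/4, -sqrt(97)/4 - 1/4)}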